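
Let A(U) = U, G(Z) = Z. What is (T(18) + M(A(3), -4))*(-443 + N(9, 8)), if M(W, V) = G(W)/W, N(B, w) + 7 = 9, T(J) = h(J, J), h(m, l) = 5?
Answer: -2646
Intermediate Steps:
T(J) = 5
N(B, w) = 2 (N(B, w) = -7 + 9 = 2)
M(W, V) = 1 (M(W, V) = W/W = 1)
(T(18) + M(A(3), -4))*(-443 + N(9, 8)) = (5 + 1)*(-443 + 2) = 6*(-441) = -2646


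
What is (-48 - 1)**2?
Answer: 2401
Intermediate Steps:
(-48 - 1)**2 = (-49)**2 = 2401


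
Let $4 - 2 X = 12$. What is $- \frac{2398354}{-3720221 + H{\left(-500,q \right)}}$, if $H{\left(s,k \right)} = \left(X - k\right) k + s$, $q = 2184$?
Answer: $\frac{2398354}{8499313} \approx 0.28218$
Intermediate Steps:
$X = -4$ ($X = 2 - 6 = -4$)
$H{\left(s,k \right)} = s + k \left(-4 - k\right)$ ($H{\left(s,k \right)} = \left(-4 - k\right) k + s = k \left(-4 - k\right) + s = s + k \left(-4 - k\right)$)
$- \frac{2398354}{-3720221 + H{\left(-500,q \right)}} = - \frac{2398354}{-3720221 - 4779092} = - \frac{2398354}{-8499313} = \left(-2398354\right) \left(- \frac{1}{8499313}\right) = \frac{2398354}{8499313}$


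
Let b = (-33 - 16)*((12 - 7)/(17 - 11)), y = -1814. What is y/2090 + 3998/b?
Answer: -1011587/10241 ≈ -98.778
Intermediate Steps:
b = -245/6 ≈ -40.833
y/2090 + 3998/b = -1814/2090 + 3998/(-245/6) = -1814*1/2090 + 3998*(-6/245) = -907/1045 - 23988/245 = -1011587/10241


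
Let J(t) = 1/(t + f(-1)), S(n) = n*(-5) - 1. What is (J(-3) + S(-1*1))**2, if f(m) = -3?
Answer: 529/36 ≈ 14.694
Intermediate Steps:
S(n) = -1 - 5*n (S(n) = -5*n - 1 = -1 - 5*n)
J(t) = 1/(-3 + t) (J(t) = 1/(t - 3) = 1/(-3 + t))
(J(-3) + S(-1*1))**2 = (1/(-3 - 3) + (-1 - (-5)))**2 = (1/(-6) + (-1 - 5*(-1)))**2 = (-1/6 + (-1 + 5))**2 = (-1/6 + 4)**2 = (23/6)**2 = 529/36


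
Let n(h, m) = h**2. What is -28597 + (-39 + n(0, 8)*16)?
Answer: -28636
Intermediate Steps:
-28597 + (-39 + n(0, 8)*16) = -28597 + (-39 + 0**2*16) = -28597 + (-39 + 0*16) = -28597 + (-39 + 0) = -28597 - 39 = -28636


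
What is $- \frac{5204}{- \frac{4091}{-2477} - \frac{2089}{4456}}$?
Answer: $- \frac{57439212448}{13055043} \approx -4399.8$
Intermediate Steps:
$- \frac{5204}{- \frac{4091}{-2477} - \frac{2089}{4456}} = - \frac{5204}{\left(-4091\right) \left(- \frac{1}{2477}\right) - \frac{2089}{4456}} = - \frac{5204}{\frac{4091}{2477} - \frac{2089}{4456}} = - \frac{5204}{\frac{13055043}{11037512}} = \left(-5204\right) \frac{11037512}{13055043} = - \frac{57439212448}{13055043}$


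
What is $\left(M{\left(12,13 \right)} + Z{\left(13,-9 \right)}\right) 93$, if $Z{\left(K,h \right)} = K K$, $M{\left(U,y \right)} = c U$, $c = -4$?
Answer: $11253$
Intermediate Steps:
$M{\left(U,y \right)} = - 4 U$
$Z{\left(K,h \right)} = K^{2}$
$\left(M{\left(12,13 \right)} + Z{\left(13,-9 \right)}\right) 93 = \left(\left(-4\right) 12 + 13^{2}\right) 93 = \left(-48 + 169\right) 93 = 121 \cdot 93 = 11253$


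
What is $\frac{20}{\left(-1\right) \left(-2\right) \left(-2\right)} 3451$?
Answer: $-17255$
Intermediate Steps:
$\frac{20}{\left(-1\right) \left(-2\right) \left(-2\right)} 3451 = \frac{20}{2 \left(-2\right)} 3451 = \frac{20}{-4} \cdot 3451 = 20 \left(- \frac{1}{4}\right) 3451 = \left(-5\right) 3451 = -17255$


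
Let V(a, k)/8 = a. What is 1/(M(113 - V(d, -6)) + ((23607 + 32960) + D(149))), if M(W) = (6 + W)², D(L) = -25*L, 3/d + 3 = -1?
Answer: 1/68467 ≈ 1.4606e-5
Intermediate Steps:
d = -¾ (d = 3/(-3 - 1) = 3/(-4) = 3*(-¼) = -¾ ≈ -0.75000)
V(a, k) = 8*a
1/(M(113 - V(d, -6)) + ((23607 + 32960) + D(149))) = 1/((6 + (113 - 8*(-3)/4))² + ((23607 + 32960) - 25*149)) = 1/((6 + (113 - 1*(-6)))² + (56567 - 3725)) = 1/((6 + (113 + 6))² + 52842) = 1/((6 + 119)² + 52842) = 1/(125² + 52842) = 1/(15625 + 52842) = 1/68467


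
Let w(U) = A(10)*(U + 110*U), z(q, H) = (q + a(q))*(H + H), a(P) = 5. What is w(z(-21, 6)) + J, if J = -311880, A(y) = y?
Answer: -525000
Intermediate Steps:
z(q, H) = 2*H*(5 + q) (z(q, H) = (q + 5)*(H + H) = (5 + q)*(2*H) = 2*H*(5 + q))
w(U) = 1110*U (w(U) = 10*(U + 110*U) = 10*(111*U) = 1110*U)
w(z(-21, 6)) + J = 1110*(2*6*(5 - 21)) - 311880 = 1110*(2*6*(-16)) - 311880 = 1110*(-192) - 311880 = -213120 - 311880 = -525000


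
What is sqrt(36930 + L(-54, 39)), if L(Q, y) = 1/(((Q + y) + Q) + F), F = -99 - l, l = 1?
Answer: sqrt(6241169)/13 ≈ 192.17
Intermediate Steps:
F = -100 (F = -99 - 1*1 = -99 - 1 = -100)
L(Q, y) = 1/(-100 + y + 2*Q) (L(Q, y) = 1/(((Q + y) + Q) - 100) = 1/((y + 2*Q) - 100) = 1/(-100 + y + 2*Q))
sqrt(36930 + L(-54, 39)) = sqrt(36930 + 1/(-100 + 39 + 2*(-54))) = sqrt(36930 + 1/(-100 + 39 - 108)) = sqrt(36930 + 1/(-169)) = sqrt(36930 - 1/169) = sqrt(6241169/169) = sqrt(6241169)/13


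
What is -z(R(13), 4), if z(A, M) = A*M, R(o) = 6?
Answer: -24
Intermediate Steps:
-z(R(13), 4) = -6*4 = -1*24 = -24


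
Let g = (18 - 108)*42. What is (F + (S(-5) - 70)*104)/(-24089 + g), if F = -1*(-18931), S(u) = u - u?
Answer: -11651/27869 ≈ -0.41806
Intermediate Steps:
S(u) = 0
F = 18931
g = -3780 (g = -90*42 = -3780)
(F + (S(-5) - 70)*104)/(-24089 + g) = (18931 + (0 - 70)*104)/(-24089 - 3780) = (18931 - 70*104)/(-27869) = (18931 - 7280)*(-1/27869) = 11651*(-1/27869) = -11651/27869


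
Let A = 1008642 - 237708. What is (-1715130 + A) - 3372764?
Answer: -4316960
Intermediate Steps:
A = 770934
(-1715130 + A) - 3372764 = (-1715130 + 770934) - 3372764 = -944196 - 3372764 = -4316960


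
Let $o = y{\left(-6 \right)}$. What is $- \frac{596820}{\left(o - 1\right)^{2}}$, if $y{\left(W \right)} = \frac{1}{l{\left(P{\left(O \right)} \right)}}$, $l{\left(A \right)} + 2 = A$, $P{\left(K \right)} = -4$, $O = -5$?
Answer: $-438480$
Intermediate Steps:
$l{\left(A \right)} = -2 + A$
$y{\left(W \right)} = - \frac{1}{6}$ ($y{\left(W \right)} = \frac{1}{-2 - 4} = \frac{1}{-6} = - \frac{1}{6}$)
$o = - \frac{1}{6} \approx -0.16667$
$- \frac{596820}{\left(o - 1\right)^{2}} = - \frac{596820}{\left(- \frac{1}{6} - 1\right)^{2}} = - \frac{596820}{\left(- \frac{7}{6}\right)^{2}} = - \frac{596820}{\frac{49}{36}} = \left(-596820\right) \frac{36}{49} = -438480$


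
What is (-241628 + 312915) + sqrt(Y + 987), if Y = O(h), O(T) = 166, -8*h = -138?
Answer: 71287 + sqrt(1153) ≈ 71321.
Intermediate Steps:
h = 69/4 (h = -1/8*(-138) = 69/4 ≈ 17.250)
Y = 166
(-241628 + 312915) + sqrt(Y + 987) = (-241628 + 312915) + sqrt(166 + 987) = 71287 + sqrt(1153)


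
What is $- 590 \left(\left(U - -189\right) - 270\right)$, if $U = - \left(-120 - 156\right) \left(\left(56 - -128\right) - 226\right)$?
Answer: $6887070$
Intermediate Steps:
$U = -11592$ ($U = - \left(-276\right) \left(\left(56 + 128\right) - 226\right) = - \left(-276\right) \left(184 - 226\right) = - \left(-276\right) \left(-42\right) = \left(-1\right) 11592 = -11592$)
$- 590 \left(\left(U - -189\right) - 270\right) = - 590 \left(\left(-11592 - -189\right) - 270\right) = - 590 \left(\left(-11592 + 189\right) - 270\right) = - 590 \left(-11403 - 270\right) = \left(-590\right) \left(-11673\right) = 6887070$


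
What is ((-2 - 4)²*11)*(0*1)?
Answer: 0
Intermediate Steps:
((-2 - 4)²*11)*(0*1) = ((-6)²*11)*0 = (36*11)*0 = 396*0 = 0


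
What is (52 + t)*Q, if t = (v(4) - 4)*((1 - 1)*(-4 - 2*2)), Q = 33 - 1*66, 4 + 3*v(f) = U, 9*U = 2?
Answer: -1716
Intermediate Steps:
U = 2/9 (U = (⅑)*2 = 2/9 ≈ 0.22222)
v(f) = -34/27 (v(f) = -4/3 + (⅓)*(2/9) = -4/3 + 2/27 = -34/27)
Q = -33 (Q = 33 - 66 = -33)
t = 0 (t = (-34/27 - 4)*((1 - 1)*(-4 - 2*2)) = -0*(-4 - 4) = -0*(-8) = -142/27*0 = 0)
(52 + t)*Q = (52 + 0)*(-33) = 52*(-33) = -1716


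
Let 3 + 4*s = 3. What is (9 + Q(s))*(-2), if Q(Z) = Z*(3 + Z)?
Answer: -18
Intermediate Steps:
s = 0 (s = -3/4 + (1/4)*3 = -3/4 + 3/4 = 0)
(9 + Q(s))*(-2) = (9 + 0*(3 + 0))*(-2) = (9 + 0*3)*(-2) = (9 + 0)*(-2) = 9*(-2) = -18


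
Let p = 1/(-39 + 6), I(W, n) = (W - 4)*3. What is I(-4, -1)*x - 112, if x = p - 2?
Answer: -696/11 ≈ -63.273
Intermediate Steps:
I(W, n) = -12 + 3*W (I(W, n) = (-4 + W)*3 = -12 + 3*W)
p = -1/33 (p = 1/(-33) = -1/33 ≈ -0.030303)
x = -67/33 (x = -1/33 - 2 = -67/33 ≈ -2.0303)
I(-4, -1)*x - 112 = (-12 + 3*(-4))*(-67/33) - 112 = (-12 - 12)*(-67/33) - 112 = -24*(-67/33) - 112 = 536/11 - 112 = -696/11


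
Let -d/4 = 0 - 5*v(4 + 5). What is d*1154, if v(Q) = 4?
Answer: 92320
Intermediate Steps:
d = 80 (d = -4*(0 - 5*4) = -4*(0 - 20) = -4*(-20) = 80)
d*1154 = 80*1154 = 92320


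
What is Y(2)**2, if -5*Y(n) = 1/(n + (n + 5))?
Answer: 1/2025 ≈ 0.00049383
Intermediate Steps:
Y(n) = -1/(5*(5 + 2*n)) (Y(n) = -1/(5*(n + (n + 5))) = -1/(5*(n + (5 + n))) = -1/(5*(5 + 2*n)))
Y(2)**2 = (-1/(25 + 10*2))**2 = (-1/(25 + 20))**2 = (-1/45)**2 = 1/2025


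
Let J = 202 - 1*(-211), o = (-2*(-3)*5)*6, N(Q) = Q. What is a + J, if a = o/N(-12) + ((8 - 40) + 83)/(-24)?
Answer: 3167/8 ≈ 395.88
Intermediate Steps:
o = 180 (o = (6*5)*6 = 30*6 = 180)
a = -137/8 (a = 180/(-12) + ((8 - 40) + 83)/(-24) = 180*(-1/12) + (-32 + 83)*(-1/24) = -15 + 51*(-1/24) = -15 - 17/8 = -137/8 ≈ -17.125)
J = 413 (J = 202 + 211 = 413)
a + J = -137/8 + 413 = 3167/8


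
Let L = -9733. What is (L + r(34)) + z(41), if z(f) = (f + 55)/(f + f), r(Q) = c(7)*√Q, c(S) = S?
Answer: -399005/41 + 7*√34 ≈ -9691.0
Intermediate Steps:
r(Q) = 7*√Q
z(f) = (55 + f)/(2*f) (z(f) = (55 + f)/((2*f)) = (55 + f)*(1/(2*f)) = (55 + f)/(2*f))
(L + r(34)) + z(41) = (-9733 + 7*√34) + (½)*(55 + 41)/41 = (-9733 + 7*√34) + (½)*(1/41)*96 = (-9733 + 7*√34) + 48/41 = -399005/41 + 7*√34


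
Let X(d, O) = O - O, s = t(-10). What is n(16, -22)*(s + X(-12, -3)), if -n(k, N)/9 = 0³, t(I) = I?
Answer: 0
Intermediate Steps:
s = -10
n(k, N) = 0 (n(k, N) = -9*0³ = -9*0 = 0)
X(d, O) = 0
n(16, -22)*(s + X(-12, -3)) = 0*(-10 + 0) = 0*(-10) = 0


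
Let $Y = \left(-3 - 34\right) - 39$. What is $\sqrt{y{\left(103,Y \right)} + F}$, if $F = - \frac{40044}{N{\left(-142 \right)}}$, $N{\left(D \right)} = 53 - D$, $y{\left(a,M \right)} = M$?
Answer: $\frac{12 i \sqrt{8255}}{65} \approx 16.774 i$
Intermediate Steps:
$Y = -76$ ($Y = -37 - 39 = -76$)
$F = - \frac{13348}{65}$ ($F = - \frac{40044}{53 - -142} = - \frac{40044}{53 + 142} = - \frac{40044}{195} = \left(-40044\right) \frac{1}{195} = - \frac{13348}{65} \approx -205.35$)
$\sqrt{y{\left(103,Y \right)} + F} = \sqrt{-76 - \frac{13348}{65}} = \sqrt{- \frac{18288}{65}} = \frac{12 i \sqrt{8255}}{65}$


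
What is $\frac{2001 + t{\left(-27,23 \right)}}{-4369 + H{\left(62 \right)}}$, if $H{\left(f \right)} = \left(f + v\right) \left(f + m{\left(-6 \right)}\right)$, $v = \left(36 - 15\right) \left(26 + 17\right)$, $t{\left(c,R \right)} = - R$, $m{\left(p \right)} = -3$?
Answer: $\frac{989}{26283} \approx 0.037629$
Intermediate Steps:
$v = 903$ ($v = 21 \cdot 43 = 903$)
$H{\left(f \right)} = \left(-3 + f\right) \left(903 + f\right)$ ($H{\left(f \right)} = \left(f + 903\right) \left(f - 3\right) = \left(903 + f\right) \left(-3 + f\right) = \left(-3 + f\right) \left(903 + f\right)$)
$\frac{2001 + t{\left(-27,23 \right)}}{-4369 + H{\left(62 \right)}} = \frac{2001 - 23}{-4369 + \left(-2709 + 62^{2} + 900 \cdot 62\right)} = \frac{2001 - 23}{-4369 + \left(-2709 + 3844 + 55800\right)} = \frac{1978}{-4369 + 56935} = \frac{1978}{52566} = 1978 \cdot \frac{1}{52566} = \frac{989}{26283}$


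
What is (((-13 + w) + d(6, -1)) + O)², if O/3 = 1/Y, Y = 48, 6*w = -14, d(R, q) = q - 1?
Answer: 687241/2304 ≈ 298.28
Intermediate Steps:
d(R, q) = -1 + q
w = -7/3 (w = (⅙)*(-14) = -7/3 ≈ -2.3333)
O = 1/16 (O = 3/48 = 3*(1/48) = 1/16 ≈ 0.062500)
(((-13 + w) + d(6, -1)) + O)² = (((-13 - 7/3) + (-1 - 1)) + 1/16)² = ((-46/3 - 2) + 1/16)² = (-52/3 + 1/16)² = (-829/48)² = 687241/2304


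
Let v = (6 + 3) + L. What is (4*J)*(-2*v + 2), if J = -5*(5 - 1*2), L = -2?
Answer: 720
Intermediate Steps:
J = -15 (J = -5*(5 - 2) = -5*3 = -15)
v = 7 (v = (6 + 3) - 2 = 9 - 2 = 7)
(4*J)*(-2*v + 2) = (4*(-15))*(-2*7 + 2) = -60*(-14 + 2) = -60*(-12) = 720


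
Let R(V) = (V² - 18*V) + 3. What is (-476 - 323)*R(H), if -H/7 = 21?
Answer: -19382142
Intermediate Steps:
H = -147 (H = -7*21 = -147)
R(V) = 3 + V² - 18*V
(-476 - 323)*R(H) = (-476 - 323)*(3 + (-147)² - 18*(-147)) = -799*(3 + 21609 + 2646) = -799*24258 = -19382142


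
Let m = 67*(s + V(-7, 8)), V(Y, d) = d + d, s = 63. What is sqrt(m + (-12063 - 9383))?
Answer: I*sqrt(16153) ≈ 127.09*I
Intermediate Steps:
V(Y, d) = 2*d
m = 5293 (m = 67*(63 + 2*8) = 67*(63 + 16) = 67*79 = 5293)
sqrt(m + (-12063 - 9383)) = sqrt(5293 + (-12063 - 9383)) = sqrt(5293 - 21446) = sqrt(-16153) = I*sqrt(16153)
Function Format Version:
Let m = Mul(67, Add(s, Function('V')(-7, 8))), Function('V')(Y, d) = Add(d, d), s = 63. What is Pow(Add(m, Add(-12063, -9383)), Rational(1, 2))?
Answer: Mul(I, Pow(16153, Rational(1, 2))) ≈ Mul(127.09, I)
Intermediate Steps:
Function('V')(Y, d) = Mul(2, d)
m = 5293 (m = Mul(67, Add(63, Mul(2, 8))) = Mul(67, Add(63, 16)) = Mul(67, 79) = 5293)
Pow(Add(m, Add(-12063, -9383)), Rational(1, 2)) = Pow(Add(5293, Add(-12063, -9383)), Rational(1, 2)) = Pow(Add(5293, -21446), Rational(1, 2)) = Pow(-16153, Rational(1, 2)) = Mul(I, Pow(16153, Rational(1, 2)))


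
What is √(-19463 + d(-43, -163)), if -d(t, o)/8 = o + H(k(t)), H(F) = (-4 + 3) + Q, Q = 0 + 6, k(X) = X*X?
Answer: I*√18199 ≈ 134.9*I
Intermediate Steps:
k(X) = X²
Q = 6
H(F) = 5 (H(F) = (-4 + 3) + 6 = -1 + 6 = 5)
d(t, o) = -40 - 8*o (d(t, o) = -8*(o + 5) = -8*(5 + o) = -40 - 8*o)
√(-19463 + d(-43, -163)) = √(-19463 + (-40 - 8*(-163))) = √(-19463 + (-40 + 1304)) = √(-19463 + 1264) = √(-18199) = I*√18199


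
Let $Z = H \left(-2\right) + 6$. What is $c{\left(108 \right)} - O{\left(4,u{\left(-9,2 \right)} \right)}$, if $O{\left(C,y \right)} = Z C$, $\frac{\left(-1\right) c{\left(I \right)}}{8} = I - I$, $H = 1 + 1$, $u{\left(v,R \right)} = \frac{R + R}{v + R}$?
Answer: $-8$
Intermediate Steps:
$u{\left(v,R \right)} = \frac{2 R}{R + v}$
$H = 2$
$c{\left(I \right)} = 0$ ($c{\left(I \right)} = - 8 \left(I - I\right) = \left(-8\right) 0 = 0$)
$Z = 2$ ($Z = 2 \left(-2\right) + 6 = -4 + 6 = 2$)
$O{\left(C,y \right)} = 2 C$
$c{\left(108 \right)} - O{\left(4,u{\left(-9,2 \right)} \right)} = 0 - 2 \cdot 4 = 0 - 8 = -8$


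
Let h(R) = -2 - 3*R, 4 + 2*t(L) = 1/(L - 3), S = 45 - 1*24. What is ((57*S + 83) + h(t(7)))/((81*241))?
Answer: 1141/17352 ≈ 0.065756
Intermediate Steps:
S = 21 (S = 45 - 24 = 21)
t(L) = -2 + 1/(2*(-3 + L)) (t(L) = -2 + 1/(2*(L - 3)) = -2 + 1/(2*(-3 + L)))
((57*S + 83) + h(t(7)))/((81*241)) = ((57*21 + 83) + (-2 - 3*(13 - 4*7)/(2*(-3 + 7))))/((81*241)) = ((1197 + 83) + (-2 - 3*(13 - 28)/(2*4)))/19521 = (1280 + (-2 - 3*(-15)/(2*4)))*(1/19521) = (1280 + (-2 - 3*(-15/8)))*(1/19521) = (1280 + (-2 + 45/8))*(1/19521) = (1280 + 29/8)*(1/19521) = (10269/8)*(1/19521) = 1141/17352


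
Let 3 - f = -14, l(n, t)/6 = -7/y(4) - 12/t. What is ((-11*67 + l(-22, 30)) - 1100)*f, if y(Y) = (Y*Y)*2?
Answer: -2503369/80 ≈ -31292.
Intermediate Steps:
y(Y) = 2*Y**2 (y(Y) = Y**2*2 = 2*Y**2)
l(n, t) = -21/16 - 72/t (l(n, t) = 6*(-7/(2*4**2) - 12/t) = 6*(-7/(2*16) - 12/t) = 6*(-7/32 - 12/t) = -21/16 - 72/t)
f = 17 (f = 3 - 1*(-14) = 3 + 14 = 17)
((-11*67 + l(-22, 30)) - 1100)*f = ((-11*67 + (-21/16 - 72/30)) - 1100)*17 = ((-737 + (-21/16 - 72*1/30)) - 1100)*17 = ((-737 + (-21/16 - 12/5)) - 1100)*17 = ((-737 - 297/80) - 1100)*17 = (-59257/80 - 1100)*17 = -147257/80*17 = -2503369/80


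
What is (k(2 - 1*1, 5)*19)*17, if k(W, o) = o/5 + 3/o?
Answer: 2584/5 ≈ 516.80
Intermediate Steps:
k(W, o) = 3/o + o/5 (k(W, o) = o*(⅕) + 3/o = o/5 + 3/o = 3/o + o/5)
(k(2 - 1*1, 5)*19)*17 = ((3/5 + (⅕)*5)*19)*17 = ((3*(⅕) + 1)*19)*17 = ((⅗ + 1)*19)*17 = ((8/5)*19)*17 = (152/5)*17 = 2584/5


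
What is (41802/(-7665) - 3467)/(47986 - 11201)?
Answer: -8872119/93985675 ≈ -0.094399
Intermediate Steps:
(41802/(-7665) - 3467)/(47986 - 11201) = (41802*(-1/7665) - 3467)/36785 = (-13934/2555 - 3467)*(1/36785) = -8872119/2555*1/36785 = -8872119/93985675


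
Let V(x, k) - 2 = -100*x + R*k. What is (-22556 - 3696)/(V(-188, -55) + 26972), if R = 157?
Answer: -26252/37139 ≈ -0.70686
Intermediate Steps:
V(x, k) = 2 - 100*x + 157*k (V(x, k) = 2 + (-100*x + 157*k) = 2 - 100*x + 157*k)
(-22556 - 3696)/(V(-188, -55) + 26972) = (-22556 - 3696)/((2 - 100*(-188) + 157*(-55)) + 26972) = -26252/((2 + 18800 - 8635) + 26972) = -26252/(10167 + 26972) = -26252/37139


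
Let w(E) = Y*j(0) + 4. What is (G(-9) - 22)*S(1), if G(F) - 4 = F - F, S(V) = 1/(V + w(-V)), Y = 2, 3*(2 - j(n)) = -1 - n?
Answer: -54/29 ≈ -1.8621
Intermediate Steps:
j(n) = 7/3 + n/3 (j(n) = 2 - (-1 - n)/3 = 2 + (⅓ + n/3) = 7/3 + n/3)
w(E) = 26/3 (w(E) = 2*(7/3 + (⅓)*0) + 4 = 2*(7/3 + 0) + 4 = 2*(7/3) + 4 = 14/3 + 4 = 26/3)
S(V) = 1/(26/3 + V) (S(V) = 1/(V + 26/3) = 1/(26/3 + V))
G(F) = 4 (G(F) = 4 + (F - F) = 4 + 0 = 4)
(G(-9) - 22)*S(1) = (4 - 22)*(3/(26 + 3*1)) = -54/(26 + 3) = -54/29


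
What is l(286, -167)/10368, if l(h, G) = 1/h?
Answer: 1/2965248 ≈ 3.3724e-7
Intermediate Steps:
l(286, -167)/10368 = 1/(286*10368) = (1/286)*(1/10368) = 1/2965248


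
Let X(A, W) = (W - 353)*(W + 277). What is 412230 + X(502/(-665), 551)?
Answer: 576174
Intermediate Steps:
X(A, W) = (-353 + W)*(277 + W)
412230 + X(502/(-665), 551) = 412230 + (-97781 + 551**2 - 76*551) = 412230 + (-97781 + 303601 - 41876) = 412230 + 163944 = 576174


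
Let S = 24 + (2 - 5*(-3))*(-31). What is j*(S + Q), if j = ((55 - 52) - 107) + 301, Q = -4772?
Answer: -1039175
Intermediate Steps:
S = -503 (S = 24 + (2 + 15)*(-31) = 24 + 17*(-31) = 24 - 527 = -503)
j = 197 (j = (3 - 107) + 301 = -104 + 301 = 197)
j*(S + Q) = 197*(-503 - 4772) = 197*(-5275) = -1039175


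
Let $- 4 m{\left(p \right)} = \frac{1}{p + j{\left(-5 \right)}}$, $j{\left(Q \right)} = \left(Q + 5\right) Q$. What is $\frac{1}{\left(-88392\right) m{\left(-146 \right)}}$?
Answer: $- \frac{73}{11049} \approx -0.0066069$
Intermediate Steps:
$j{\left(Q \right)} = Q \left(5 + Q\right)$ ($j{\left(Q \right)} = \left(5 + Q\right) Q = Q \left(5 + Q\right)$)
$m{\left(p \right)} = - \frac{1}{4 p}$ ($m{\left(p \right)} = - \frac{1}{4 \left(p - 5 \left(5 - 5\right)\right)} = - \frac{1}{4 \left(p - 0\right)} = - \frac{1}{4 \left(p + 0\right)} = - \frac{1}{4 p}$)
$\frac{1}{\left(-88392\right) m{\left(-146 \right)}} = \frac{1}{\left(-88392\right) \left(- \frac{1}{4 \left(-146\right)}\right)} = - \frac{1}{88392 \left(\left(- \frac{1}{4}\right) \left(- \frac{1}{146}\right)\right)} = - \frac{\frac{1}{\frac{1}{584}}}{88392} = \left(- \frac{1}{88392}\right) 584 = - \frac{73}{11049}$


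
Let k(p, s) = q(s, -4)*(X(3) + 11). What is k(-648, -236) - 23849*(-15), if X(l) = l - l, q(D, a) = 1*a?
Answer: 357691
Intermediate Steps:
q(D, a) = a
X(l) = 0
k(p, s) = -44 (k(p, s) = -4*(0 + 11) = -4*11 = -44)
k(-648, -236) - 23849*(-15) = -44 - 23849*(-15) = -44 + 357735 = 357691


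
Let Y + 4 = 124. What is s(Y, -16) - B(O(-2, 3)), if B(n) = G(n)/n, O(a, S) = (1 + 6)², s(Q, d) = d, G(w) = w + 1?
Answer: -834/49 ≈ -17.020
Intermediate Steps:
Y = 120 (Y = -4 + 124 = 120)
G(w) = 1 + w
O(a, S) = 49 (O(a, S) = 7² = 49)
B(n) = (1 + n)/n
s(Y, -16) - B(O(-2, 3)) = -16 - (1 + 49)/49 = -16 - 50/49 = -834/49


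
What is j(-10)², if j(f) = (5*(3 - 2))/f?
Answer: ¼ ≈ 0.25000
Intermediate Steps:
j(f) = 5/f (j(f) = (5*1)/f = 5/f)
j(-10)² = (5/(-10))² = (5*(-⅒))² = (-½)² = ¼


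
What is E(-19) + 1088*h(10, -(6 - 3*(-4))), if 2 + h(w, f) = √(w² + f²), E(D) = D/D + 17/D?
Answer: -41342/19 + 2176*√106 ≈ 20227.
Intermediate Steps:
E(D) = 1 + 17/D
h(w, f) = -2 + √(f² + w²) (h(w, f) = -2 + √(w² + f²) = -2 + √(f² + w²))
E(-19) + 1088*h(10, -(6 - 3*(-4))) = (17 - 19)/(-19) + 1088*(-2 + √((-(6 - 3*(-4)))² + 10²)) = -1/19*(-2) + 1088*(-2 + √((-(6 + 12))² + 100)) = 2/19 + 1088*(-2 + √((-1*18)² + 100)) = 2/19 + 1088*(-2 + √((-18)² + 100)) = 2/19 + 1088*(-2 + √(324 + 100)) = 2/19 + 1088*(-2 + √424) = 2/19 + 1088*(-2 + 2*√106) = 2/19 + (-2176 + 2176*√106) = -41342/19 + 2176*√106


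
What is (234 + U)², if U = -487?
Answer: 64009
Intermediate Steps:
(234 + U)² = (234 - 487)² = (-253)² = 64009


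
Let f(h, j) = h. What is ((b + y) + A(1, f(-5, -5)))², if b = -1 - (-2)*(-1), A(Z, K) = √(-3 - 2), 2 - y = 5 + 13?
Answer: (19 - I*√5)² ≈ 356.0 - 84.971*I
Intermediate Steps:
y = -16 (y = 2 - (5 + 13) = 2 - 1*18 = 2 - 18 = -16)
A(Z, K) = I*√5 (A(Z, K) = √(-5) = I*√5)
b = -3 (b = -1 - 2*1 = -1 - 2 = -3)
((b + y) + A(1, f(-5, -5)))² = ((-3 - 16) + I*√5)² = (-19 + I*√5)²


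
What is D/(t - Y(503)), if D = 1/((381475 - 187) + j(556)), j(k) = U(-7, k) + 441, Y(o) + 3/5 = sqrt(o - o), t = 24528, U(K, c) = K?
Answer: 5/46815531246 ≈ 1.0680e-10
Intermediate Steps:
Y(o) = -3/5 (Y(o) = -3/5 + sqrt(o - o) = -3/5 + sqrt(0) = -3/5 + 0 = -3/5)
j(k) = 434 (j(k) = -7 + 441 = 434)
D = 1/381722 (D = 1/((381475 - 187) + 434) = 1/(381288 + 434) = 1/381722 ≈ 2.6197e-6)
D/(t - Y(503)) = 1/(381722*(24528 - 1*(-3/5))) = 1/(381722*(24528 + 3/5)) = 1/(381722*(122643/5)) = (1/381722)*(5/122643) = 5/46815531246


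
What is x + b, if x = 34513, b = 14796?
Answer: 49309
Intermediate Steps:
x + b = 34513 + 14796 = 49309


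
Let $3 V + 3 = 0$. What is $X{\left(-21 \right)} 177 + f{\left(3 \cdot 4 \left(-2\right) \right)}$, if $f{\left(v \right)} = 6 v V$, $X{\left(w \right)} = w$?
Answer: $-3573$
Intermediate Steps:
$V = -1$ ($V = -1 + \frac{1}{3} \cdot 0 = -1 + 0 = -1$)
$f{\left(v \right)} = - 6 v$ ($f{\left(v \right)} = 6 v \left(-1\right) = - 6 v$)
$X{\left(-21 \right)} 177 + f{\left(3 \cdot 4 \left(-2\right) \right)} = \left(-21\right) 177 - 6 \cdot 3 \cdot 4 \left(-2\right) = -3717 - 6 \cdot 12 \left(-2\right) = -3717 - -144 = -3717 + 144 = -3573$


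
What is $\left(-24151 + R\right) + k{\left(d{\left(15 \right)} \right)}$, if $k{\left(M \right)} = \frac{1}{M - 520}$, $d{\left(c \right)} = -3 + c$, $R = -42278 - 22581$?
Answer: $- \frac{45217081}{508} \approx -89010.0$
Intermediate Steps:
$R = -64859$
$k{\left(M \right)} = \frac{1}{-520 + M}$
$\left(-24151 + R\right) + k{\left(d{\left(15 \right)} \right)} = \left(-24151 - 64859\right) + \frac{1}{-520 + \left(-3 + 15\right)} = -89010 + \frac{1}{-520 + 12} = -89010 + \frac{1}{-508} = -89010 - \frac{1}{508} = - \frac{45217081}{508}$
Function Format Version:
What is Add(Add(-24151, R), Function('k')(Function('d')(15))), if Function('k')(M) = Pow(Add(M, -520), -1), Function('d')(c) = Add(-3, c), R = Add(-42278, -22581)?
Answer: Rational(-45217081, 508) ≈ -89010.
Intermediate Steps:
R = -64859
Function('k')(M) = Pow(Add(-520, M), -1)
Add(Add(-24151, R), Function('k')(Function('d')(15))) = Add(Add(-24151, -64859), Pow(Add(-520, Add(-3, 15)), -1)) = Add(-89010, Pow(Add(-520, 12), -1)) = Add(-89010, Pow(-508, -1)) = Add(-89010, Rational(-1, 508)) = Rational(-45217081, 508)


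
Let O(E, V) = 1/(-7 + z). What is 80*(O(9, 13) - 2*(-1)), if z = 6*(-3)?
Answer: 784/5 ≈ 156.80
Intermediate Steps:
z = -18
O(E, V) = -1/25 (O(E, V) = 1/(-7 - 18) = 1/(-25) = -1/25)
80*(O(9, 13) - 2*(-1)) = 80*(-1/25 - 2*(-1)) = 80*(-1/25 + 2) = 80*(49/25) = 784/5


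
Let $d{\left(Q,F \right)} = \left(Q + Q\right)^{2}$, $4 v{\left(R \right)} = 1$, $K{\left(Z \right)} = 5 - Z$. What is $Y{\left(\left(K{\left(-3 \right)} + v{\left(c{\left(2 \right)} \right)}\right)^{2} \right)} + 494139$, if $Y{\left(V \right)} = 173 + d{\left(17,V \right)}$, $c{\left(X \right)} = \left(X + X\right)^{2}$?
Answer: $495468$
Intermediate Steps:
$c{\left(X \right)} = 4 X^{2}$ ($c{\left(X \right)} = \left(2 X\right)^{2} = 4 X^{2}$)
$v{\left(R \right)} = \frac{1}{4}$ ($v{\left(R \right)} = \frac{1}{4} \cdot 1 = \frac{1}{4}$)
$d{\left(Q,F \right)} = 4 Q^{2}$ ($d{\left(Q,F \right)} = \left(2 Q\right)^{2} = 4 Q^{2}$)
$Y{\left(V \right)} = 1329$ ($Y{\left(V \right)} = 173 + 4 \cdot 17^{2} = 173 + 4 \cdot 289 = 173 + 1156 = 1329$)
$Y{\left(\left(K{\left(-3 \right)} + v{\left(c{\left(2 \right)} \right)}\right)^{2} \right)} + 494139 = 1329 + 494139 = 495468$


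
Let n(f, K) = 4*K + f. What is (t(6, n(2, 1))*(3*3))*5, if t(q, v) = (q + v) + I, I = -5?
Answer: 315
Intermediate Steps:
n(f, K) = f + 4*K
t(q, v) = -5 + q + v (t(q, v) = (q + v) - 5 = -5 + q + v)
(t(6, n(2, 1))*(3*3))*5 = ((-5 + 6 + (2 + 4*1))*(3*3))*5 = ((-5 + 6 + (2 + 4))*9)*5 = ((-5 + 6 + 6)*9)*5 = (7*9)*5 = 63*5 = 315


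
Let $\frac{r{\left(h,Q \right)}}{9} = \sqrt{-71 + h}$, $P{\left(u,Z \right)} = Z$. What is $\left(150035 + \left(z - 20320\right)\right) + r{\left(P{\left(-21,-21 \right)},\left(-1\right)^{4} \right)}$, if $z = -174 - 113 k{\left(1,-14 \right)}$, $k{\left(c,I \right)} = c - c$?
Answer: $129541 + 18 i \sqrt{23} \approx 1.2954 \cdot 10^{5} + 86.325 i$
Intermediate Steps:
$k{\left(c,I \right)} = 0$
$r{\left(h,Q \right)} = 9 \sqrt{-71 + h}$
$z = -174$ ($z = -174 - 0 = -174 + 0 = -174$)
$\left(150035 + \left(z - 20320\right)\right) + r{\left(P{\left(-21,-21 \right)},\left(-1\right)^{4} \right)} = \left(150035 - 20494\right) + 9 \sqrt{-71 - 21} = \left(150035 - 20494\right) + 9 \sqrt{-92} = 129541 + 9 \cdot 2 i \sqrt{23} = 129541 + 18 i \sqrt{23}$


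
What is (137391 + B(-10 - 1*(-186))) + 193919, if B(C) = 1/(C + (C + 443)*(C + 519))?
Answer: 142589529111/430381 ≈ 3.3131e+5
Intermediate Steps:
B(C) = 1/(C + (443 + C)*(519 + C))
(137391 + B(-10 - 1*(-186))) + 193919 = (137391 + 1/(229917 + (-10 - 1*(-186))**2 + 963*(-10 - 1*(-186)))) + 193919 = (137391 + 1/(229917 + (-10 + 186)**2 + 963*(-10 + 186))) + 193919 = (137391 + 1/(229917 + 176**2 + 963*176)) + 193919 = (137391 + 1/(229917 + 30976 + 169488)) + 193919 = (137391 + 1/430381) + 193919 = 59130475972/430381 + 193919 = 142589529111/430381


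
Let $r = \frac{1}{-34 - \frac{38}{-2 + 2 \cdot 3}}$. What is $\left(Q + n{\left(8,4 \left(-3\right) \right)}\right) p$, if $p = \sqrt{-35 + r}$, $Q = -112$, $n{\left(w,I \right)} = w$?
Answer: $- \frac{104 i \sqrt{265089}}{87} \approx - 615.47 i$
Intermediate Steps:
$r = - \frac{2}{87}$ ($r = \frac{1}{-34 - \frac{38}{-2 + 6}} = \frac{1}{-34 - \frac{38}{4}} = \frac{1}{-34 - \frac{19}{2}} = \frac{1}{- \frac{87}{2}} = - \frac{2}{87} \approx -0.022988$)
$p = \frac{i \sqrt{265089}}{87}$ ($p = \sqrt{-35 - \frac{2}{87}} = \sqrt{- \frac{3047}{87}} = \frac{i \sqrt{265089}}{87} \approx 5.918 i$)
$\left(Q + n{\left(8,4 \left(-3\right) \right)}\right) p = \left(-112 + 8\right) \frac{i \sqrt{265089}}{87} = - 104 \frac{i \sqrt{265089}}{87} = - \frac{104 i \sqrt{265089}}{87}$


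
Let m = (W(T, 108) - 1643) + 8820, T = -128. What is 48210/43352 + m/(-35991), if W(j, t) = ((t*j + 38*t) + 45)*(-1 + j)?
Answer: -849718687/25165836 ≈ -33.765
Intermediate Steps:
W(j, t) = (-1 + j)*(45 + 38*t + j*t) (W(j, t) = ((j*t + 38*t) + 45)*(-1 + j) = ((38*t + j*t) + 45)*(-1 + j) = (45 + 38*t + j*t)*(-1 + j) = (-1 + j)*(45 + 38*t + j*t))
m = 1255252 (m = ((-45 - 38*108 + 45*(-128) + 108*(-128)**2 + 37*(-128)*108) - 1643) + 8820 = ((-45 - 4104 - 5760 + 108*16384 - 511488) - 1643) + 8820 = ((-45 - 4104 - 5760 + 1769472 - 511488) - 1643) + 8820 = (1248075 - 1643) + 8820 = 1246432 + 8820 = 1255252)
48210/43352 + m/(-35991) = 48210/43352 + 1255252/(-35991) = 48210*(1/43352) + 1255252*(-1/35991) = 24105/21676 - 40492/1161 = -849718687/25165836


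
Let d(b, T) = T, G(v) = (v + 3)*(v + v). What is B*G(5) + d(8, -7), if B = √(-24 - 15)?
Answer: -7 + 80*I*√39 ≈ -7.0 + 499.6*I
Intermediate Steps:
G(v) = 2*v*(3 + v) (G(v) = (3 + v)*(2*v) = 2*v*(3 + v))
B = I*√39 (B = √(-39) = I*√39 ≈ 6.245*I)
B*G(5) + d(8, -7) = (I*√39)*(2*5*(3 + 5)) - 7 = (I*√39)*(2*5*8) - 7 = (I*√39)*80 - 7 = 80*I*√39 - 7 = -7 + 80*I*√39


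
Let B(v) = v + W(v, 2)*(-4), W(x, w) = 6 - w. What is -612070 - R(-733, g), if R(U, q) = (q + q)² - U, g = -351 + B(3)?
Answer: -1142787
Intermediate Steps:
B(v) = -16 + v (B(v) = v + (6 - 1*2)*(-4) = v + (6 - 2)*(-4) = v + 4*(-4) = v - 16 = -16 + v)
g = -364 (g = -351 + (-16 + 3) = -351 - 13 = -364)
R(U, q) = -U + 4*q² (R(U, q) = (2*q)² - U = 4*q² - U = -U + 4*q²)
-612070 - R(-733, g) = -612070 - (-1*(-733) + 4*(-364)²) = -612070 - (733 + 4*132496) = -612070 - (733 + 529984) = -612070 - 1*530717 = -612070 - 530717 = -1142787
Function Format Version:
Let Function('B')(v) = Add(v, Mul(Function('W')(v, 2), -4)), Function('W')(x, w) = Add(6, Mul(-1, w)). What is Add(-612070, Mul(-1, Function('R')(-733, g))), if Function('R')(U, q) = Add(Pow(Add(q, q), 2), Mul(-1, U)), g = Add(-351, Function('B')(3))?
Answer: -1142787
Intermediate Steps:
Function('B')(v) = Add(-16, v) (Function('B')(v) = Add(v, Mul(Add(6, Mul(-1, 2)), -4)) = Add(v, Mul(Add(6, -2), -4)) = Add(v, Mul(4, -4)) = Add(v, -16) = Add(-16, v))
g = -364 (g = Add(-351, Add(-16, 3)) = Add(-351, -13) = -364)
Function('R')(U, q) = Add(Mul(-1, U), Mul(4, Pow(q, 2))) (Function('R')(U, q) = Add(Pow(Mul(2, q), 2), Mul(-1, U)) = Add(Mul(4, Pow(q, 2)), Mul(-1, U)) = Add(Mul(-1, U), Mul(4, Pow(q, 2))))
Add(-612070, Mul(-1, Function('R')(-733, g))) = Add(-612070, Mul(-1, Add(Mul(-1, -733), Mul(4, Pow(-364, 2))))) = Add(-612070, Mul(-1, Add(733, Mul(4, 132496)))) = Add(-612070, Mul(-1, Add(733, 529984))) = Add(-612070, Mul(-1, 530717)) = Add(-612070, -530717) = -1142787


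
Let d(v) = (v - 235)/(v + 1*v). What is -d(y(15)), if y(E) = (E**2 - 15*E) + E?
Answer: 22/3 ≈ 7.3333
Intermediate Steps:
y(E) = E**2 - 14*E
d(v) = (-235 + v)/(2*v) (d(v) = (-235 + v)/(v + v) = (-235 + v)/((2*v)) = (-235 + v)*(1/(2*v)) = (-235 + v)/(2*v))
-d(y(15)) = -(-235 + 15*(-14 + 15))/(2*(15*(-14 + 15))) = -(-235 + 15*1)/(2*(15*1)) = -(-235 + 15)/(2*15) = -(-220)/(2*15) = -1*(-22/3) = 22/3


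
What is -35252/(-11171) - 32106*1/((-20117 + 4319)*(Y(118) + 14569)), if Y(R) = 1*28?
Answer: 1354931654073/429345108071 ≈ 3.1558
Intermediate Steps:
Y(R) = 28
-35252/(-11171) - 32106*1/((-20117 + 4319)*(Y(118) + 14569)) = -35252/(-11171) - 32106*1/((-20117 + 4319)*(28 + 14569)) = -35252*(-1/11171) - 32106/(14597*(-15798)) = 35252/11171 - 32106/(-230603406) = 35252/11171 - 32106*(-1/230603406) = 35252/11171 + 5351/38433901 = 1354931654073/429345108071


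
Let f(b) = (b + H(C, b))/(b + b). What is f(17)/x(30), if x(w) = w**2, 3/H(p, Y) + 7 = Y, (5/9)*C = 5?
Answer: 173/306000 ≈ 0.00056536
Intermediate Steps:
C = 9 (C = (9/5)*5 = 9)
H(p, Y) = 3/(-7 + Y)
f(b) = (b + 3/(-7 + b))/(2*b) (f(b) = (b + 3/(-7 + b))/(b + b) = (b + 3/(-7 + b))/((2*b)) = (b + 3/(-7 + b))*(1/(2*b)) = (b + 3/(-7 + b))/(2*b))
f(17)/x(30) = ((1/2)*(3 + 17*(-7 + 17))/(17*(-7 + 17)))/(30**2) = ((1/2)*(1/17)*(3 + 17*10)/10)/900 = ((1/2)*(1/17)*(1/10)*(3 + 170))*(1/900) = ((1/2)*(1/17)*(1/10)*173)*(1/900) = (173/340)*(1/900) = 173/306000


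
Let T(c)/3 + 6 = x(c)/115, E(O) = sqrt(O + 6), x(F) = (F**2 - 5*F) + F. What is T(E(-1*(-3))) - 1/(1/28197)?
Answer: -3244734/115 ≈ -28215.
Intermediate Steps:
x(F) = F**2 - 4*F
E(O) = sqrt(6 + O)
T(c) = -18 + 3*c*(-4 + c)/115 (T(c) = -18 + 3*((c*(-4 + c))/115) = -18 + 3*((c*(-4 + c))*(1/115)) = -18 + 3*(c*(-4 + c)/115) = -18 + 3*c*(-4 + c)/115)
T(E(-1*(-3))) - 1/(1/28197) = (-18 + 3*sqrt(6 - 1*(-3))*(-4 + sqrt(6 - 1*(-3)))/115) - 1/(1/28197) = (-18 + 3*sqrt(6 + 3)*(-4 + sqrt(6 + 3))/115) - 1/1/28197 = (-18 + 3*sqrt(9)*(-4 + sqrt(9))/115) - 1*28197 = (-18 + (3/115)*3*(-4 + 3)) - 28197 = (-18 + (3/115)*3*(-1)) - 28197 = (-18 - 9/115) - 28197 = -2079/115 - 28197 = -3244734/115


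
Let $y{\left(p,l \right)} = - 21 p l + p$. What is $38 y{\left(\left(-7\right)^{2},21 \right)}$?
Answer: $-819280$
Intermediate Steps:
$y{\left(p,l \right)} = p - 21 l p$ ($y{\left(p,l \right)} = - 21 l p + p = p - 21 l p$)
$38 y{\left(\left(-7\right)^{2},21 \right)} = 38 \left(-7\right)^{2} \left(1 - 441\right) = 38 \cdot 49 \left(1 - 441\right) = 38 \cdot 49 \left(-440\right) = 38 \left(-21560\right) = -819280$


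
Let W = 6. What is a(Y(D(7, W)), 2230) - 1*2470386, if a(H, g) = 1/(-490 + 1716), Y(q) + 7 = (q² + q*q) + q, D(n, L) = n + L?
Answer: -3028693235/1226 ≈ -2.4704e+6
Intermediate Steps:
D(n, L) = L + n
Y(q) = -7 + q + 2*q² (Y(q) = -7 + ((q² + q*q) + q) = -7 + ((q² + q²) + q) = -7 + (2*q² + q) = -7 + (q + 2*q²) = -7 + q + 2*q²)
a(H, g) = 1/1226
a(Y(D(7, W)), 2230) - 1*2470386 = 1/1226 - 1*2470386 = 1/1226 - 2470386 = -3028693235/1226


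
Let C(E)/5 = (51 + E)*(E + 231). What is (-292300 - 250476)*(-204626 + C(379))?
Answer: -600784642224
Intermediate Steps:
C(E) = 5*(51 + E)*(231 + E) (C(E) = 5*((51 + E)*(E + 231)) = 5*((51 + E)*(231 + E)) = 5*(51 + E)*(231 + E))
(-292300 - 250476)*(-204626 + C(379)) = (-292300 - 250476)*(-204626 + (58905 + 5*379**2 + 1410*379)) = -542776*(-204626 + (58905 + 5*143641 + 534390)) = -542776*(-204626 + (58905 + 718205 + 534390)) = -542776*(-204626 + 1311500) = -542776*1106874 = -600784642224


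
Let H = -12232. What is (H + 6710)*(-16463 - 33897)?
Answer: 278087920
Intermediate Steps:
(H + 6710)*(-16463 - 33897) = (-12232 + 6710)*(-16463 - 33897) = -5522*(-50360) = 278087920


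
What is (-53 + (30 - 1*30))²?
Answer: 2809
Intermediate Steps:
(-53 + (30 - 1*30))² = (-53 + (30 - 30))² = (-53 + 0)² = (-53)² = 2809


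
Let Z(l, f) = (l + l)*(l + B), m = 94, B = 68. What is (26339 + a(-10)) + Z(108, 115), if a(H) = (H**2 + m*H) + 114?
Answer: 63629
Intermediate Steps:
a(H) = 114 + H**2 + 94*H (a(H) = (H**2 + 94*H) + 114 = 114 + H**2 + 94*H)
Z(l, f) = 2*l*(68 + l) (Z(l, f) = (l + l)*(l + 68) = (2*l)*(68 + l) = 2*l*(68 + l))
(26339 + a(-10)) + Z(108, 115) = (26339 + (114 + (-10)**2 + 94*(-10))) + 2*108*(68 + 108) = (26339 + (114 + 100 - 940)) + 2*108*176 = (26339 - 726) + 38016 = 25613 + 38016 = 63629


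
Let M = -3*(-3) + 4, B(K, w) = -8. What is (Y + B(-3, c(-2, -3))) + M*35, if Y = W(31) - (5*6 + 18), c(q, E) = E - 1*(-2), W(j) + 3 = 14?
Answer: 410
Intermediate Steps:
W(j) = 11 (W(j) = -3 + 14 = 11)
c(q, E) = 2 + E (c(q, E) = E + 2 = 2 + E)
M = 13 (M = 9 + 4 = 13)
Y = -37 (Y = 11 - (5*6 + 18) = 11 - (30 + 18) = 11 - 1*48 = 11 - 48 = -37)
(Y + B(-3, c(-2, -3))) + M*35 = (-37 - 8) + 13*35 = -45 + 455 = 410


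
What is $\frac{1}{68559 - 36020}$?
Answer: $\frac{1}{32539} \approx 3.0732 \cdot 10^{-5}$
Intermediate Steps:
$\frac{1}{68559 - 36020} = \frac{1}{32539}$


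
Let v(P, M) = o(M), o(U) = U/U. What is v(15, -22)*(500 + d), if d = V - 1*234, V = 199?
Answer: 465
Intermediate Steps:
d = -35 (d = 199 - 1*234 = 199 - 234 = -35)
o(U) = 1
v(P, M) = 1
v(15, -22)*(500 + d) = 1*(500 - 35) = 1*465 = 465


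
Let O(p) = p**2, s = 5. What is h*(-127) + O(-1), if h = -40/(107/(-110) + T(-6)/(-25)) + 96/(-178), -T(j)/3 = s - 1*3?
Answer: -246173445/35867 ≈ -6863.5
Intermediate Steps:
T(j) = -6 (T(j) = -3*(5 - 1*3) = -3*(5 - 3) = -3*2 = -6)
h = 1938656/35867 (h = -40/(107/(-110) - 6/(-25)) + 96/(-178) = -40/(107*(-1/110) - 6*(-1/25)) + 96*(-1/178) = -40/(-107/110 + 6/25) - 48/89 = -40/(-403/550) - 48/89 = -40*(-550/403) - 48/89 = 22000/403 - 48/89 = 1938656/35867 ≈ 54.051)
h*(-127) + O(-1) = (1938656/35867)*(-127) + (-1)**2 = -246209312/35867 + 1 = -246173445/35867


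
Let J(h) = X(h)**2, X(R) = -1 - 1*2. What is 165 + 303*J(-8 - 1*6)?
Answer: 2892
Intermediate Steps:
X(R) = -3 (X(R) = -1 - 2 = -3)
J(h) = 9 (J(h) = (-3)**2 = 9)
165 + 303*J(-8 - 1*6) = 165 + 303*9 = 165 + 2727 = 2892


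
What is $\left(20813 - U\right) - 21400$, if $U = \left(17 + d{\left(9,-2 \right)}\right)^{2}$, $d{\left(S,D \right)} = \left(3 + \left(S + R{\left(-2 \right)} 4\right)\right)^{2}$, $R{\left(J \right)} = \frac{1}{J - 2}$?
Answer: $-19631$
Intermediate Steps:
$R{\left(J \right)} = \frac{1}{-2 + J}$
$d{\left(S,D \right)} = \left(2 + S\right)^{2}$ ($d{\left(S,D \right)} = \left(3 + \left(S + \frac{1}{-2 - 2} \cdot 4\right)\right)^{2} = \left(3 + \left(S + \frac{1}{-4} \cdot 4\right)\right)^{2} = \left(3 + \left(S - 1\right)\right)^{2} = \left(3 + \left(-1 + S\right)\right)^{2} = \left(2 + S\right)^{2}$)
$U = 19044$ ($U = \left(17 + \left(2 + 9\right)^{2}\right)^{2} = \left(17 + 11^{2}\right)^{2} = \left(17 + 121\right)^{2} = 138^{2} = 19044$)
$\left(20813 - U\right) - 21400 = \left(20813 - 19044\right) - 21400 = 1769 - 21400 = -19631$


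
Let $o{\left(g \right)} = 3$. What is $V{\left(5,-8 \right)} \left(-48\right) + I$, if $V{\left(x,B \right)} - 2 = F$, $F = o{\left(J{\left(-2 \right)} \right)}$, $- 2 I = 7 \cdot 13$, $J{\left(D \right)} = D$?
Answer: $- \frac{571}{2} \approx -285.5$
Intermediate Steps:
$I = - \frac{91}{2}$ ($I = - \frac{7 \cdot 13}{2} = \left(- \frac{1}{2}\right) 91 = - \frac{91}{2} \approx -45.5$)
$F = 3$
$V{\left(x,B \right)} = 5$ ($V{\left(x,B \right)} = 2 + 3 = 5$)
$V{\left(5,-8 \right)} \left(-48\right) + I = 5 \left(-48\right) - \frac{91}{2} = -240 - \frac{91}{2} = - \frac{571}{2}$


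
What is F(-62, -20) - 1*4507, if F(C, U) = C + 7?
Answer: -4562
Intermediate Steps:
F(C, U) = 7 + C
F(-62, -20) - 1*4507 = (7 - 62) - 1*4507 = -55 - 4507 = -4562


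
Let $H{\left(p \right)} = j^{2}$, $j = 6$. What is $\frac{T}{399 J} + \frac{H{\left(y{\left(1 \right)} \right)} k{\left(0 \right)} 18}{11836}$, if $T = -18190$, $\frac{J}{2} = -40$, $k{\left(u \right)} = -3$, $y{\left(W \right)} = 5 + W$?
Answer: $\frac{3831109}{9445128} \approx 0.40562$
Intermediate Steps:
$H{\left(p \right)} = 36$ ($H{\left(p \right)} = 6^{2} = 36$)
$J = -80$ ($J = 2 \left(-40\right) = -80$)
$\frac{T}{399 J} + \frac{H{\left(y{\left(1 \right)} \right)} k{\left(0 \right)} 18}{11836} = - \frac{18190}{399 \left(-80\right)} + \frac{36 \left(-3\right) 18}{11836} = - \frac{18190}{-31920} + \left(-108\right) 18 \cdot \frac{1}{11836} = \left(-18190\right) \left(- \frac{1}{31920}\right) - \frac{486}{2959} = \frac{1819}{3192} - \frac{486}{2959} = \frac{3831109}{9445128}$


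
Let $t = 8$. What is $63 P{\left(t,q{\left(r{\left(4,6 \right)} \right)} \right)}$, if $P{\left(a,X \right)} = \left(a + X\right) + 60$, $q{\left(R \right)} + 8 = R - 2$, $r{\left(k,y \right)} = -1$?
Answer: $3591$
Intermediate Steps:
$q{\left(R \right)} = -10 + R$ ($q{\left(R \right)} = -8 + \left(R - 2\right) = -8 + \left(-2 + R\right) = -10 + R$)
$P{\left(a,X \right)} = 60 + X + a$ ($P{\left(a,X \right)} = \left(X + a\right) + 60 = 60 + X + a$)
$63 P{\left(t,q{\left(r{\left(4,6 \right)} \right)} \right)} = 63 \left(60 - 11 + 8\right) = 63 \cdot 57 = 3591$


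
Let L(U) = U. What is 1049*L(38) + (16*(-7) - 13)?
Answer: 39737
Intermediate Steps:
1049*L(38) + (16*(-7) - 13) = 1049*38 + (16*(-7) - 13) = 39862 + (-112 - 13) = 39862 - 125 = 39737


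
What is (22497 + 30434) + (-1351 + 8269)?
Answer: 59849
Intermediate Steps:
(22497 + 30434) + (-1351 + 8269) = 52931 + 6918 = 59849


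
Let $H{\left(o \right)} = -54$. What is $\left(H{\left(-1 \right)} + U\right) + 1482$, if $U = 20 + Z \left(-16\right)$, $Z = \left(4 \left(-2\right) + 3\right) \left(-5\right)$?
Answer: $1048$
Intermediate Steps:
$Z = 25$ ($Z = \left(-8 + 3\right) \left(-5\right) = \left(-5\right) \left(-5\right) = 25$)
$U = -380$ ($U = 20 + 25 \left(-16\right) = 20 - 400 = -380$)
$\left(H{\left(-1 \right)} + U\right) + 1482 = \left(-54 - 380\right) + 1482 = -434 + 1482 = 1048$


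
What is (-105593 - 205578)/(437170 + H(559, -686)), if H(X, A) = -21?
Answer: -311171/437149 ≈ -0.71182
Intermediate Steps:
(-105593 - 205578)/(437170 + H(559, -686)) = (-105593 - 205578)/(437170 - 21) = -311171/437149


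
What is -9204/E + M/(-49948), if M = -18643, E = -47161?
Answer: 1338943915/2355597628 ≈ 0.56841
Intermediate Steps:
-9204/E + M/(-49948) = -9204/(-47161) - 18643/(-49948) = -9204*(-1/47161) - 18643*(-1/49948) = 9204/47161 + 18643/49948 = 1338943915/2355597628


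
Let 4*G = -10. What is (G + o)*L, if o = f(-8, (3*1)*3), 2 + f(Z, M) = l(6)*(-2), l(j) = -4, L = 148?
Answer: 518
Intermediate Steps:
G = -5/2 (G = (1/4)*(-10) = -5/2 ≈ -2.5000)
f(Z, M) = 6 (f(Z, M) = -2 - 4*(-2) = -2 + 8 = 6)
o = 6
(G + o)*L = (-5/2 + 6)*148 = (7/2)*148 = 518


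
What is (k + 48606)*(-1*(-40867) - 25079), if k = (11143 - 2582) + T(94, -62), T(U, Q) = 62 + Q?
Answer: 902552596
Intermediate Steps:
k = 8561 (k = (11143 - 2582) + (62 - 62) = 8561 + 0 = 8561)
(k + 48606)*(-1*(-40867) - 25079) = (8561 + 48606)*(-1*(-40867) - 25079) = 57167*(40867 - 25079) = 57167*15788 = 902552596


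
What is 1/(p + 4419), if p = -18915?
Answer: -1/14496 ≈ -6.8985e-5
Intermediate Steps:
1/(p + 4419) = 1/(-18915 + 4419) = 1/(-14496) = -1/14496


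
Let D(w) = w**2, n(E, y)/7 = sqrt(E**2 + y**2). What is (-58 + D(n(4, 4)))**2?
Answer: 2280100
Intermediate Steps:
n(E, y) = 7*sqrt(E**2 + y**2)
(-58 + D(n(4, 4)))**2 = (-58 + (7*sqrt(4**2 + 4**2))**2)**2 = (-58 + (7*sqrt(16 + 16))**2)**2 = (-58 + (7*sqrt(32))**2)**2 = (-58 + (7*(4*sqrt(2)))**2)**2 = (-58 + (28*sqrt(2))**2)**2 = (-58 + 1568)**2 = 1510**2 = 2280100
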